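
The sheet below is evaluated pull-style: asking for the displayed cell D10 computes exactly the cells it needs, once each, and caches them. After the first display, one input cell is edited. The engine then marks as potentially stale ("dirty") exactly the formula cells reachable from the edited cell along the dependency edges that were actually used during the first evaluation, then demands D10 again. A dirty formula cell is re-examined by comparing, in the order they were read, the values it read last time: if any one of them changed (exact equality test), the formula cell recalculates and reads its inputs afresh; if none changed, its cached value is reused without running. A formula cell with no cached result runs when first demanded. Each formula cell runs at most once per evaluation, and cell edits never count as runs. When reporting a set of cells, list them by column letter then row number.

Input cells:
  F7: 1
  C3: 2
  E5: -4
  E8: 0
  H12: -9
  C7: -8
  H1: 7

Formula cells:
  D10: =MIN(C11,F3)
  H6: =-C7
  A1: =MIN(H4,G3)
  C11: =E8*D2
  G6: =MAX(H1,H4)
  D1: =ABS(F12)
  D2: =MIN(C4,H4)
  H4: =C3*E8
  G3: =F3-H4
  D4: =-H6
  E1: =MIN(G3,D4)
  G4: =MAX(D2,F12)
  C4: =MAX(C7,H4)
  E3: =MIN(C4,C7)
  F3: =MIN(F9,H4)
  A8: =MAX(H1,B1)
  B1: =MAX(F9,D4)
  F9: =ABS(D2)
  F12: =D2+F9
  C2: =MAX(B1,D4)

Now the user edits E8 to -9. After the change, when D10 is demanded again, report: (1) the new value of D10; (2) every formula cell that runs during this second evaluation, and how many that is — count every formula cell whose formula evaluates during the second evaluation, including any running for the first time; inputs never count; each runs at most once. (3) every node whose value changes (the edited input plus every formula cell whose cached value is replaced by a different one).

First demand of the output computes:
  H4 = 2 * 0 = 0
  C4 = MAX(-8, 0) = 0
  D2 = MIN(0, 0) = 0
  C11 = 0 * 0 = 0
  F9 = ABS(0) = 0
  F3 = MIN(0, 0) = 0
  D10 = MIN(0, 0) = 0

After the edit, cleaning proceeds:
  H4: a read changed (E8 0->-9) — executes, giving -18.
  C4: a read changed (H4 0->-18) — executes, giving -8.
  D2: a read changed (C4 0->-8; H4 0->-18) — executes, giving -18.
  C11: a read changed (E8 0->-9; D2 0->-18) — executes, giving 162.
  F9: a read changed (D2 0->-18) — executes, giving 18.
  F3: a read changed (F9 0->18; H4 0->-18) — executes, giving -18.
  D10: a read changed (C11 0->162; F3 0->-18) — executes, giving -18.

Demanding D10 again yields -18.
7 formula cells run: C4, C11, D2, D10, F3, F9, H4.
The nodes whose values change: C4, C11, D2, D10, E8, F3, F9, H4.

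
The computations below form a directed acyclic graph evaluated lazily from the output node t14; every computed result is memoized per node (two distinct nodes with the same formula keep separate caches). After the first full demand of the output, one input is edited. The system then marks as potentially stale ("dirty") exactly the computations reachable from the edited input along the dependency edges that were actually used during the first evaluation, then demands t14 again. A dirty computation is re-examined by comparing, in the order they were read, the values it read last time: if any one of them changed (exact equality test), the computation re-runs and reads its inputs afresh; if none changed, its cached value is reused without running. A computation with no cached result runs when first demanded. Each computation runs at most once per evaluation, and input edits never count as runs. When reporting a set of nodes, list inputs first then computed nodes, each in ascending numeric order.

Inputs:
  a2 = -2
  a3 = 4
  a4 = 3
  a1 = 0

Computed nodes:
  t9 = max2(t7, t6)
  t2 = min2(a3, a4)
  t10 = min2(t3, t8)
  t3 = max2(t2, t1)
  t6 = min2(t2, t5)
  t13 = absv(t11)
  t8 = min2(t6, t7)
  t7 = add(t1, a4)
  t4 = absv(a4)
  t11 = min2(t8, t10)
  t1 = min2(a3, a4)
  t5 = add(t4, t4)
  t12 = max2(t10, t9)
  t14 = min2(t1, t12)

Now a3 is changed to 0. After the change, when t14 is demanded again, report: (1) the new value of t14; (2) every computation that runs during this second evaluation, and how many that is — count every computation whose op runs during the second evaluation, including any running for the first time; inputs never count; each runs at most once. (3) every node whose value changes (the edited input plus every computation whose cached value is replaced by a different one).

Demanding t14 again yields 0.
10 computations run: t1, t2, t3, t6, t7, t8, t9, t10, t12, t14.
The nodes whose values change: a3, t1, t2, t3, t6, t7, t8, t9, t10, t12, t14.

First demand of the output computes:
  t1 = min2(4, 3) = 3
  t2 = min2(4, 3) = 3
  t3 = max2(3, 3) = 3
  t4 = absv(3) = 3
  t5 = add(3, 3) = 6
  t6 = min2(3, 6) = 3
  t7 = add(3, 3) = 6
  t8 = min2(3, 6) = 3
  t9 = max2(6, 3) = 6
  t10 = min2(3, 3) = 3
  t12 = max2(3, 6) = 6
  t14 = min2(3, 6) = 3

After the edit, cleaning proceeds:
  t1: a read changed (a3 4->0) — executes, giving 0.
  t2: a read changed (a3 4->0) — executes, giving 0.
  t3: a read changed (t2 3->0; t1 3->0) — executes, giving 0.
  t6: a read changed (t2 3->0) — executes, giving 0.
  t7: a read changed (t1 3->0) — executes, giving 3.
  t8: a read changed (t6 3->0; t7 6->3) — executes, giving 0.
  t9: a read changed (t7 6->3; t6 3->0) — executes, giving 3.
  t10: a read changed (t3 3->0; t8 3->0) — executes, giving 0.
  t12: a read changed (t10 3->0; t9 6->3) — executes, giving 3.
  t14: a read changed (t1 3->0; t12 6->3) — executes, giving 0.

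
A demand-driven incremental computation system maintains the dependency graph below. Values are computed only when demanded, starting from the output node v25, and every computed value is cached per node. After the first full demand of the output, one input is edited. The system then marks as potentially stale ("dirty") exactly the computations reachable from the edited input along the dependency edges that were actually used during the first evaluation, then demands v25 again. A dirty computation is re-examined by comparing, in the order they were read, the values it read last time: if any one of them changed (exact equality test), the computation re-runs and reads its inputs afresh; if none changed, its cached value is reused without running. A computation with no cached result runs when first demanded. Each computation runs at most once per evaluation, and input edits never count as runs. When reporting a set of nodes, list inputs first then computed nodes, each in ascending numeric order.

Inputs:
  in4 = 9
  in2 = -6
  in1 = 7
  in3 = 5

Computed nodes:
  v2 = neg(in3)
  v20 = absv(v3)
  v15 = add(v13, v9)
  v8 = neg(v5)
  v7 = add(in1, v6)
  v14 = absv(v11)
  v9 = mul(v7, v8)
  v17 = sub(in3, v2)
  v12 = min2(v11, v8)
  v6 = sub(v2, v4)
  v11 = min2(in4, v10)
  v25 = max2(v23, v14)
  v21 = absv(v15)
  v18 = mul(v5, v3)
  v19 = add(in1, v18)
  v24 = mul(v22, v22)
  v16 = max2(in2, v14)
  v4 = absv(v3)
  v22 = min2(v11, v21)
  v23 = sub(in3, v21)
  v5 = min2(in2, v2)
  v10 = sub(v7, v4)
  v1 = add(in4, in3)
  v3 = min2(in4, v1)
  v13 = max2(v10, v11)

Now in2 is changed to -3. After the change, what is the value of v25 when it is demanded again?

New value of v25: 16.

First evaluation (everything demanded from the output):
  v1 = add(9, 5) = 14
  v2 = neg(5) = -5
  v3 = min2(9, 14) = 9
  v4 = absv(9) = 9
  v5 = min2(-6, -5) = -6
  v6 = sub(-5, 9) = -14
  v7 = add(7, -14) = -7
  v8 = neg(-6) = 6
  v9 = mul(-7, 6) = -42
  v10 = sub(-7, 9) = -16
  v11 = min2(9, -16) = -16
  v13 = max2(-16, -16) = -16
  v14 = absv(-16) = 16
  v15 = add(-16, -42) = -58
  v21 = absv(-58) = 58
  v23 = sub(5, 58) = -53
  v25 = max2(-53, 16) = 16

Propagation after the edit:
  v5: runs — in2 -6->-3; result -5.
  v8: runs — v5 -6->-5; result 5.
  v9: runs — v8 6->5; result -35.
  v15: runs — v9 -42->-35; result -51.
  v21: runs — v15 -58->-51; result 51.
  v23: runs — v21 58->51; result -46.
  v25: runs — v23 -53->-46; result 16 (same value as before).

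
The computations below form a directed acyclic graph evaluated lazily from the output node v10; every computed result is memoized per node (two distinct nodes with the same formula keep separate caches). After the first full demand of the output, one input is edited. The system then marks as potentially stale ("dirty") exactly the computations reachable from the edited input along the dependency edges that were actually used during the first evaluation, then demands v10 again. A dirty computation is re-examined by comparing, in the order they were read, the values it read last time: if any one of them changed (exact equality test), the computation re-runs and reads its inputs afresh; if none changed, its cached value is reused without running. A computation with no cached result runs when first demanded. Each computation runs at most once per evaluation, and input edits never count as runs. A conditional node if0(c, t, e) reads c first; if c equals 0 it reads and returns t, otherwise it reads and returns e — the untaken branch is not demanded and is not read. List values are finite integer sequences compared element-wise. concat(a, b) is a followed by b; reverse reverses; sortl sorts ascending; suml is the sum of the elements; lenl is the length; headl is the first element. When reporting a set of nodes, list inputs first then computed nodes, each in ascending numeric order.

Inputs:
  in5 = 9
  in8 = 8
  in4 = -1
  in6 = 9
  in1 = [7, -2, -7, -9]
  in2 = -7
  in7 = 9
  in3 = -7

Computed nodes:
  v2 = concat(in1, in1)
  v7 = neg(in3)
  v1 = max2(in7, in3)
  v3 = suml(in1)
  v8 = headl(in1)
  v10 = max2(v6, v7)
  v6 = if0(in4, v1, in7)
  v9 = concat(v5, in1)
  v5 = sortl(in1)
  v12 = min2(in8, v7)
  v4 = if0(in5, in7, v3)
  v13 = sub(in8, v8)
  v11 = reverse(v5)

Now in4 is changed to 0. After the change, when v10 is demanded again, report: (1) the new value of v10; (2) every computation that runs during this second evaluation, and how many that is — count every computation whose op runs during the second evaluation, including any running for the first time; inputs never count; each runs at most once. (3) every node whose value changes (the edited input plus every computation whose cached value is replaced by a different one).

First demand of the output computes:
  v6 = if0(in4=-1 -> else branch in7) = 9
  v7 = neg(-7) = 7
  v10 = max2(9, 7) = 9

After the edit, cleaning proceeds:
  v1: had never run; runs now, result 9.
  v6: a read changed (in4 -1->0) — executes, giving 9 — identical to its old value.
  v10: dirty, but its reads are unchanged (v6 unchanged, v7 unchanged); cached 9 stands.

Note the branch switch — v1 had no cache and runs now for the first time.

Demanding v10 again yields 9.
2 computations run: v1, v6.
The nodes whose values change: in4.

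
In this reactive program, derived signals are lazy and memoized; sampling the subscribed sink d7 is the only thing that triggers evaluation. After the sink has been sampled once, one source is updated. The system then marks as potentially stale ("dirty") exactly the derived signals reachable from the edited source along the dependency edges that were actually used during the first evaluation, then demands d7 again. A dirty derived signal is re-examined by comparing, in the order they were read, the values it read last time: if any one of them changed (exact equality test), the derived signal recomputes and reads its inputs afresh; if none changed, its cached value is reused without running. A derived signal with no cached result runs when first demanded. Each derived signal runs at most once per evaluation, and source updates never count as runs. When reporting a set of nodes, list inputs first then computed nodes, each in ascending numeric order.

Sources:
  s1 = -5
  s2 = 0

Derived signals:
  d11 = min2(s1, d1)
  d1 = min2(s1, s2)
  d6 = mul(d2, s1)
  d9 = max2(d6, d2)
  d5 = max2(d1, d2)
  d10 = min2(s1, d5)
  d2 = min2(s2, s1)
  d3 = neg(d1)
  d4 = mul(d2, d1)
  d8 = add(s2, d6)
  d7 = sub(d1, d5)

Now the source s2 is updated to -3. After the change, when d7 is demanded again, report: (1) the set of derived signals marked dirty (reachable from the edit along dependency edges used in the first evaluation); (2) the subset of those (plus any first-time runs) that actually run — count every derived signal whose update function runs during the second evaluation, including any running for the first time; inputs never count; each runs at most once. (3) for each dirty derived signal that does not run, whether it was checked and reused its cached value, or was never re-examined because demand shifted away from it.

The edit dirties: d1, d2, d5, d7.
2 derived signals run: d1, d2.
Cache hits after checking: d5, d7.
Note where the cutoff bites: d5 is checked, finds nothing changed, and keeps its cache.

First demand of the output computes:
  d1 = min2(-5, 0) = -5
  d2 = min2(0, -5) = -5
  d5 = max2(-5, -5) = -5
  d7 = sub(-5, -5) = 0

After the edit, cleaning proceeds:
  d1: a read changed (s2 0->-3) — executes, giving -5 — identical to its old value.
  d2: a read changed (s2 0->-3) — executes, giving -5 — identical to its old value.
  d5: dirty, but its reads are unchanged (d1 unchanged, d2 unchanged); cached -5 stands.
  d7: dirty, but its reads are unchanged (d1 unchanged, d5 unchanged); cached 0 stands.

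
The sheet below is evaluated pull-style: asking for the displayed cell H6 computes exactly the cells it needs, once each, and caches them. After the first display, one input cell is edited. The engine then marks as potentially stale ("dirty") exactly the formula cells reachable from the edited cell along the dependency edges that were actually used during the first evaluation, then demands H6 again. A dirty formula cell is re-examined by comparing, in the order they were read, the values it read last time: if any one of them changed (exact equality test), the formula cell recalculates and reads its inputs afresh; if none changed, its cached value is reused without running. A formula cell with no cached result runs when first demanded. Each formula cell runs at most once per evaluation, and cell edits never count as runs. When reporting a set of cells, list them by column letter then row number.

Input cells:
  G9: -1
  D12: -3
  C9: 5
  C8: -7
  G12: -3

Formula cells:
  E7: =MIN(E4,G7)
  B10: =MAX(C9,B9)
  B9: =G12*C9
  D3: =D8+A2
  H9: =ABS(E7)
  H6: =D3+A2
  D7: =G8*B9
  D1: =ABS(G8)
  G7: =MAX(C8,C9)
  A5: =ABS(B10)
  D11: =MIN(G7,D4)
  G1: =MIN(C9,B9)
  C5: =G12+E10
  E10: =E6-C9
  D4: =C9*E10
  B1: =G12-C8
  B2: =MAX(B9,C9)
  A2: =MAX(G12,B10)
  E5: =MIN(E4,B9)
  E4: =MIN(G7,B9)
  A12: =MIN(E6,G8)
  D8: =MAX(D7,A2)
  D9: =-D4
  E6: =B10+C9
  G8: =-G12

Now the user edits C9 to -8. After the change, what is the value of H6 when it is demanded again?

First demand of the output computes:
  B9 = -3 * 5 = -15
  B10 = MAX(5, -15) = 5
  A2 = MAX(-3, 5) = 5
  G8 = -(-3) = 3
  D7 = 3 * -15 = -45
  D8 = MAX(-45, 5) = 5
  D3 = 5 + 5 = 10
  H6 = 10 + 5 = 15

After the edit, cleaning proceeds:
  B9: a read changed (C9 5->-8) — executes, giving 24.
  B10: a read changed (C9 5->-8; B9 -15->24) — executes, giving 24.
  A2: a read changed (B10 5->24) — executes, giving 24.
  D7: a read changed (B9 -15->24) — executes, giving 72.
  D8: a read changed (D7 -45->72; A2 5->24) — executes, giving 72.
  D3: a read changed (D8 5->72; A2 5->24) — executes, giving 96.
  H6: a read changed (D3 10->96; A2 5->24) — executes, giving 120.

Demanding H6 again yields 120.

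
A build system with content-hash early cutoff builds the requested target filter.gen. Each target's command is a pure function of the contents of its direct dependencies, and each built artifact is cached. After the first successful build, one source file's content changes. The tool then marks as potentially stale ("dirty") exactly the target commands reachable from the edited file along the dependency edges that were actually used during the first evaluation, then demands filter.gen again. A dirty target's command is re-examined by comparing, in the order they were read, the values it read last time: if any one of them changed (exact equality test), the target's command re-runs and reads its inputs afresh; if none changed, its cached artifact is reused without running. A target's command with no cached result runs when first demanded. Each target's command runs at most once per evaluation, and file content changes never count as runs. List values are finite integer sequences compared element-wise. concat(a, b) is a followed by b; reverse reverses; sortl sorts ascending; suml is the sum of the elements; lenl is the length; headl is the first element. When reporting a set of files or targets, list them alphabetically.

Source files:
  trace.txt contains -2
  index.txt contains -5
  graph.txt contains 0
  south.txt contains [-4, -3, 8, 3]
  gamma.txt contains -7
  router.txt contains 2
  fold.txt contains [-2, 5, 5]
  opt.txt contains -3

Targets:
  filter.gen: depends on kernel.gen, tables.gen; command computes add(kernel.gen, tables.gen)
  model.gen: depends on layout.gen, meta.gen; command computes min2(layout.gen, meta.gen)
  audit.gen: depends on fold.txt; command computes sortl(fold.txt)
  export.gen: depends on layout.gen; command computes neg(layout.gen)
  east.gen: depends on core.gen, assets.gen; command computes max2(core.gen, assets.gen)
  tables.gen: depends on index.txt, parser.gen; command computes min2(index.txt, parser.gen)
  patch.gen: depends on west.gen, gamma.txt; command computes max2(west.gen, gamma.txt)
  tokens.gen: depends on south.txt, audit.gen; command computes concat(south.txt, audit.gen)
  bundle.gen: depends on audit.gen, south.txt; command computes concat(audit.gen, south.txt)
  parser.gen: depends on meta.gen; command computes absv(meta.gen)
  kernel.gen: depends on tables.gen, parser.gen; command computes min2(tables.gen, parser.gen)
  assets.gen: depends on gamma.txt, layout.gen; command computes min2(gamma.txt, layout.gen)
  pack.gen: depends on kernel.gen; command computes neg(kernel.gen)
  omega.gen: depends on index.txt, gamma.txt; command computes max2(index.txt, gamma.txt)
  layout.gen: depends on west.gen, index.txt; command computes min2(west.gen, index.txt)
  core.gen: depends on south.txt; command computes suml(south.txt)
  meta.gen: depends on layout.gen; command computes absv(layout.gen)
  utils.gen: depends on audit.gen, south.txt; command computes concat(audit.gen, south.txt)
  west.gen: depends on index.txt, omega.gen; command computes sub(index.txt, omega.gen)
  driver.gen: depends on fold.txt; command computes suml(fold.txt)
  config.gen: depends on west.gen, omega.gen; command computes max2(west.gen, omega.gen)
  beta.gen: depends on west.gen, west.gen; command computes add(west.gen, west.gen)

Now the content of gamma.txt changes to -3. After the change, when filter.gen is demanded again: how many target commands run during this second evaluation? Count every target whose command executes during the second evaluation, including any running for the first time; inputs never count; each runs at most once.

First evaluation (everything demanded from the output):
  omega.gen = max2(-5, -7) = -5
  west.gen = sub(-5, -5) = 0
  layout.gen = min2(0, -5) = -5
  meta.gen = absv(-5) = 5
  parser.gen = absv(5) = 5
  tables.gen = min2(-5, 5) = -5
  kernel.gen = min2(-5, 5) = -5
  filter.gen = add(-5, -5) = -10

Propagation after the edit:
  omega.gen: runs — gamma.txt -7->-3; result -3.
  west.gen: runs — omega.gen -5->-3; result -2.
  layout.gen: runs — west.gen 0->-2; result -5 (same value as before).
  meta.gen: checked — values it read are unchanged (layout.gen unchanged); reused cached 5 without running.
  parser.gen: checked — values it read are unchanged (meta.gen unchanged); reused cached 5 without running.
  tables.gen: checked — values it read are unchanged (index.txt unchanged, parser.gen unchanged); reused cached -5 without running.
  kernel.gen: checked — values it read are unchanged (tables.gen unchanged, parser.gen unchanged); reused cached -5 without running.
  filter.gen: checked — values it read are unchanged (kernel.gen unchanged, tables.gen unchanged); reused cached -10 without running.

Key observation: the change is absorbed at layout.gen — it re-runs but produces the same value, and the output's value is unchanged.

Target commands that run: layout.gen, omega.gen, west.gen — 3 in total.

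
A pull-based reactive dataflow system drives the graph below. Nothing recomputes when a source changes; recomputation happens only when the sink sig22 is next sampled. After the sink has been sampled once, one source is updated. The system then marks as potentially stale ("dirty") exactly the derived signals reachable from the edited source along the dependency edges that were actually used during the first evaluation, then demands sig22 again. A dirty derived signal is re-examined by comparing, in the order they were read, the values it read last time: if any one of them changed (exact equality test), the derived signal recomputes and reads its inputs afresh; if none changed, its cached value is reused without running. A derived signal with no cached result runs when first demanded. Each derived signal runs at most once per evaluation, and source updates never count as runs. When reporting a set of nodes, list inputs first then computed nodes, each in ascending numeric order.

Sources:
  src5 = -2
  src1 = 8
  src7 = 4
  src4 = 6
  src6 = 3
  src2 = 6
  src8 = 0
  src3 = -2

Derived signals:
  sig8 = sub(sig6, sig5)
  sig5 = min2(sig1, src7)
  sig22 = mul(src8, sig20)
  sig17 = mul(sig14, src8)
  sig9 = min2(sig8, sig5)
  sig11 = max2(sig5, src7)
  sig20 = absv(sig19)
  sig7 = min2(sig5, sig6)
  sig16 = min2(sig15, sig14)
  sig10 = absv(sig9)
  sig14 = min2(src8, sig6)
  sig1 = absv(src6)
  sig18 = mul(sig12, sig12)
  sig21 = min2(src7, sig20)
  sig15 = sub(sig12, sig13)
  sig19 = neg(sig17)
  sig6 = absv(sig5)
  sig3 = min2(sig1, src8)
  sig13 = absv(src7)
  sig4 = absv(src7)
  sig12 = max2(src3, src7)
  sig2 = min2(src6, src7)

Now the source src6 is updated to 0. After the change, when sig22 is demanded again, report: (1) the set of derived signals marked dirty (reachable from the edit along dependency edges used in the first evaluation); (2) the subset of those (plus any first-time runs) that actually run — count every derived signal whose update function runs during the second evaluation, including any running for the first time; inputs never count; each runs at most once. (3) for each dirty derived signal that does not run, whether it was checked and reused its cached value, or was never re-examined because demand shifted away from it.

Marked dirty: sig1, sig5, sig6, sig14, sig17, sig19, sig20, sig22.
Derived signals that run: sig1, sig5, sig6, sig14 — 4 in total.
Checked but reused from cache: sig17, sig19, sig20, sig22.
Key observation: the change is absorbed at sig14 — it re-runs but produces the same value, and the output's value is unchanged.

First evaluation (everything demanded from the output):
  sig1 = absv(3) = 3
  sig5 = min2(3, 4) = 3
  sig6 = absv(3) = 3
  sig14 = min2(0, 3) = 0
  sig17 = mul(0, 0) = 0
  sig19 = neg(0) = 0
  sig20 = absv(0) = 0
  sig22 = mul(0, 0) = 0

Propagation after the edit:
  sig1: runs — src6 3->0; result 0.
  sig5: runs — sig1 3->0; result 0.
  sig6: runs — sig5 3->0; result 0.
  sig14: runs — sig6 3->0; result 0 (same value as before).
  sig17: checked — values it read are unchanged (sig14 unchanged, src8 unchanged); reused cached 0 without running.
  sig19: checked — values it read are unchanged (sig17 unchanged); reused cached 0 without running.
  sig20: checked — values it read are unchanged (sig19 unchanged); reused cached 0 without running.
  sig22: checked — values it read are unchanged (src8 unchanged, sig20 unchanged); reused cached 0 without running.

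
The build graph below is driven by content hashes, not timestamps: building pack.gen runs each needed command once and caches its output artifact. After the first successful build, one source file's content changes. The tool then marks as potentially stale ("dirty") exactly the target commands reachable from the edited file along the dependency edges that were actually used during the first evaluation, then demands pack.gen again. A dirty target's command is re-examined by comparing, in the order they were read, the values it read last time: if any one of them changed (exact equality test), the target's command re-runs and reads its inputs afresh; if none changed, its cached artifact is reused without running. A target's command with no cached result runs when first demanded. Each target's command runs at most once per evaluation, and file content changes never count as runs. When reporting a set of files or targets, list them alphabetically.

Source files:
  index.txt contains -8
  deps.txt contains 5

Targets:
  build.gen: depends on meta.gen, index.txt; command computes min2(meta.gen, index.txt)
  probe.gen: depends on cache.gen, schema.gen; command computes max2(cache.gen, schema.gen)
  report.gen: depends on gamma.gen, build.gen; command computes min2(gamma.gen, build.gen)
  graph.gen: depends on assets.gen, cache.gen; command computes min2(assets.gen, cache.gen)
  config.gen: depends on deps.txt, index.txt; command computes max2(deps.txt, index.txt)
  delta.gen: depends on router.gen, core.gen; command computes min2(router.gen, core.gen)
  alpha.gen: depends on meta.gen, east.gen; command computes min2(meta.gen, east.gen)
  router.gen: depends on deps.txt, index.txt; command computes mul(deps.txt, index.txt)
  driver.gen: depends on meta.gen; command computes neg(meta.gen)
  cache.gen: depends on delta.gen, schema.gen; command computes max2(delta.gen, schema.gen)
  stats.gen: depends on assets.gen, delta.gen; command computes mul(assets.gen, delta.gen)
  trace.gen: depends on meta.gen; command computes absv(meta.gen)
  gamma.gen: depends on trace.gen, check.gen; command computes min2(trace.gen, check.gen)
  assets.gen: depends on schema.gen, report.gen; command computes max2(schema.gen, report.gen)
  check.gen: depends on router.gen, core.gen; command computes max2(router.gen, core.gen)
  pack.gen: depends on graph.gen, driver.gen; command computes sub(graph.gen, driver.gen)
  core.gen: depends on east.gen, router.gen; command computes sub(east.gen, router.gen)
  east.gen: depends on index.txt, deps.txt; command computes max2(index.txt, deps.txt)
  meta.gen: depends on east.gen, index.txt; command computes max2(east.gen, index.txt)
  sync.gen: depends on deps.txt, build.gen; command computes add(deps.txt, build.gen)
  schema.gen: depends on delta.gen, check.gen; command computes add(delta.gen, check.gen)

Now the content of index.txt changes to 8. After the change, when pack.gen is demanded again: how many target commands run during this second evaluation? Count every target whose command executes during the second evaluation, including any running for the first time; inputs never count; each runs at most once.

Run set: assets.gen, build.gen, cache.gen, check.gen, core.gen, delta.gen, driver.gen, east.gen, gamma.gen, graph.gen, meta.gen, pack.gen, report.gen, router.gen, schema.gen, trace.gen (16 run).

Initial pass — values computed on the first demand:
  east.gen = max2(-8, 5) = 5
  meta.gen = max2(5, -8) = 5
  build.gen = min2(5, -8) = -8
  driver.gen = neg(5) = -5
  router.gen = mul(5, -8) = -40
  core.gen = sub(5, -40) = 45
  check.gen = max2(-40, 45) = 45
  delta.gen = min2(-40, 45) = -40
  schema.gen = add(-40, 45) = 5
  cache.gen = max2(-40, 5) = 5
  trace.gen = absv(5) = 5
  gamma.gen = min2(5, 45) = 5
  report.gen = min2(5, -8) = -8
  assets.gen = max2(5, -8) = 5
  graph.gen = min2(5, 5) = 5
  pack.gen = sub(5, -5) = 10

Second demand — change propagation:
  east.gen: re-runs because index.txt -8->8; new result 8.
  meta.gen: re-runs because east.gen 5->8; index.txt -8->8; new result 8.
  build.gen: re-runs because meta.gen 5->8; index.txt -8->8; new result 8.
  driver.gen: re-runs because meta.gen 5->8; new result -8.
  router.gen: re-runs because index.txt -8->8; new result 40.
  core.gen: re-runs because east.gen 5->8; router.gen -40->40; new result -32.
  check.gen: re-runs because router.gen -40->40; core.gen 45->-32; new result 40.
  delta.gen: re-runs because router.gen -40->40; core.gen 45->-32; new result -32.
  schema.gen: re-runs because delta.gen -40->-32; check.gen 45->40; new result 8.
  cache.gen: re-runs because delta.gen -40->-32; schema.gen 5->8; new result 8.
  trace.gen: re-runs because meta.gen 5->8; new result 8.
  gamma.gen: re-runs because trace.gen 5->8; check.gen 45->40; new result 8.
  report.gen: re-runs because gamma.gen 5->8; build.gen -8->8; new result 8.
  assets.gen: re-runs because schema.gen 5->8; report.gen -8->8; new result 8.
  graph.gen: re-runs because assets.gen 5->8; cache.gen 5->8; new result 8.
  pack.gen: re-runs because graph.gen 5->8; driver.gen -5->-8; new result 16.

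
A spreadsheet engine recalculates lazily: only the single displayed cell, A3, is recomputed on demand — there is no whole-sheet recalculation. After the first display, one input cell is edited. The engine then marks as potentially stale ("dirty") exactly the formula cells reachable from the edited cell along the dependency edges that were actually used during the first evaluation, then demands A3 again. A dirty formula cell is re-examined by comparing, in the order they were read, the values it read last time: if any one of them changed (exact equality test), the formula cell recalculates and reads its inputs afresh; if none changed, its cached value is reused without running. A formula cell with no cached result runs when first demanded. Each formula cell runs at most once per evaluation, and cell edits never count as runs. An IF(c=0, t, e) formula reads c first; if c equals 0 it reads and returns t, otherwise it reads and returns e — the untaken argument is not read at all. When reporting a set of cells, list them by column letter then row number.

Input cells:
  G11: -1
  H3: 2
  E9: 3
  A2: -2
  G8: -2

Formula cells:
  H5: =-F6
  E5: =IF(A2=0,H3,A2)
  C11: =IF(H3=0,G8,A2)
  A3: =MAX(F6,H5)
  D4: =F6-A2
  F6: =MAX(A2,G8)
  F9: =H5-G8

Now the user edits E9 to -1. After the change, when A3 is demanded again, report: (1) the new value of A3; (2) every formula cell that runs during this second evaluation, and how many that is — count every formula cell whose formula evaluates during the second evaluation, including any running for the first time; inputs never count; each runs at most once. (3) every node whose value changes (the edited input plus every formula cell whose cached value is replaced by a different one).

New value of A3: 2.
Formula cells that run: none — 0 in total.
Values that change: E9.
Key observation: E9 is never demanded by the output, so the edit triggers no recomputation at all.

First evaluation (everything demanded from the output):
  F6 = MAX(-2, -2) = -2
  H5 = -(-2) = 2
  A3 = MAX(-2, 2) = 2

Propagation after the edit:
  E9 feeds no computation that the output demands — nothing is marked dirty and nothing runs.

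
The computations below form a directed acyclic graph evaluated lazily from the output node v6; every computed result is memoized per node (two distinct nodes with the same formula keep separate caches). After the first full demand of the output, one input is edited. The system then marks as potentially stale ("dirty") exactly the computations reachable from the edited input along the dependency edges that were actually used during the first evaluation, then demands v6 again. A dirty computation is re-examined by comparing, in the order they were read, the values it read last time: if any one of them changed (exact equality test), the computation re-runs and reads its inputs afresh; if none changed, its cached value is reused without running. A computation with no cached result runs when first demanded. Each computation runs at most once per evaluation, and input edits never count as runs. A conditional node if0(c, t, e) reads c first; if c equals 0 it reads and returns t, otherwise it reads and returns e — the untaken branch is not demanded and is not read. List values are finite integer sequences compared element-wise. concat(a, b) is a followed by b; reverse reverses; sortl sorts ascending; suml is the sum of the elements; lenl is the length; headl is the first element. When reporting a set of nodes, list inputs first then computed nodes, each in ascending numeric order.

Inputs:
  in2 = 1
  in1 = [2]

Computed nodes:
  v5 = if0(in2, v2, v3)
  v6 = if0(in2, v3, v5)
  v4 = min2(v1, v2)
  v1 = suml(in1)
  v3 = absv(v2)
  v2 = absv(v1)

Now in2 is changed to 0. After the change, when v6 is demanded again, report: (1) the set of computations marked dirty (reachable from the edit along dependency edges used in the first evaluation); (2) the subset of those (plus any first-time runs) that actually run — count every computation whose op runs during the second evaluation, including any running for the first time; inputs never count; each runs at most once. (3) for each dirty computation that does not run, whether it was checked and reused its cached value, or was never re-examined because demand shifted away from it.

First demand of the output computes:
  v1 = suml([2]) = 2
  v2 = absv(2) = 2
  v3 = absv(2) = 2
  v5 = if0(in2=1 -> else branch v3) = 2
  v6 = if0(in2=1 -> else branch v5) = 2

After the edit, cleaning proceeds:
  v5: stays stale; no demand reaches it after the flip.
  v6: a read changed (in2 1->0) — executes, giving 2 — identical to its old value.

Note the branch switch — demand abandons v5, which is never re-examined.

The edit dirties: v5, v6.
1 computations run: v6.
Unvisited dirty nodes (no longer demanded): v5.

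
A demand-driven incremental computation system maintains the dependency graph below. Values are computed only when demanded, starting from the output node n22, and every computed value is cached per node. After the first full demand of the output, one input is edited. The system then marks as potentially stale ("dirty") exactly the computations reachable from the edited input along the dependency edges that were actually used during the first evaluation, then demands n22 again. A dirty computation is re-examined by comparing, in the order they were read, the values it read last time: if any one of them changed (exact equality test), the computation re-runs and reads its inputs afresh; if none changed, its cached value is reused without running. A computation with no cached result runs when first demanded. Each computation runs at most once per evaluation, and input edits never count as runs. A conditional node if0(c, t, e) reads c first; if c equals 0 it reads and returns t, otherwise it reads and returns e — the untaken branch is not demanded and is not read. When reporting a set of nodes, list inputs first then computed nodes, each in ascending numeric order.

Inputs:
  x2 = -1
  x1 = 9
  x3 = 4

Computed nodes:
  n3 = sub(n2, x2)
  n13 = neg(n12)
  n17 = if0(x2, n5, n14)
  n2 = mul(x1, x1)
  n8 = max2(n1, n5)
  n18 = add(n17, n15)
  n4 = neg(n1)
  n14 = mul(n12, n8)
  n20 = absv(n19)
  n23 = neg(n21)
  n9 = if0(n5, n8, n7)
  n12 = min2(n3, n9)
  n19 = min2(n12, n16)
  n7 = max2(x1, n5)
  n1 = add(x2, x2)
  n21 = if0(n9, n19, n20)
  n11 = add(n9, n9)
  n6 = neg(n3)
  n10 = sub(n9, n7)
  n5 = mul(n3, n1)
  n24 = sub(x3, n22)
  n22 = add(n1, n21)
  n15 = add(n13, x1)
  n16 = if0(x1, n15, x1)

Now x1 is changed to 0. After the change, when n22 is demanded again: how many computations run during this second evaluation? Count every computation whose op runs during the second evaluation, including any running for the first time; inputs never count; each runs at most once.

Computations that run: n2, n3, n5, n7, n9, n12, n13, n15, n16, n19, n21, n22 — 12 in total.
Key observation: a condition flipped, so demand moved to the other branch — n20 is never re-examined.

First evaluation (everything demanded from the output):
  n1 = add(-1, -1) = -2
  n2 = mul(9, 9) = 81
  n3 = sub(81, -1) = 82
  n5 = mul(82, -2) = -164
  n7 = max2(9, -164) = 9
  n9 = if0(n5=-164 -> else branch n7) = 9
  n12 = min2(82, 9) = 9
  n16 = if0(x1=9 -> else branch x1) = 9
  n19 = min2(9, 9) = 9
  n20 = absv(9) = 9
  n21 = if0(n9=9 -> else branch n20) = 9
  n22 = add(-2, 9) = 7

Propagation after the edit:
  n2: runs — x1 9->0; x1 9->0; result 0.
  n3: runs — n2 81->0; result 1.
  n5: runs — n3 82->1; result -2.
  n7: runs — x1 9->0; n5 -164->-2; result 0.
  n9: runs — n5 -164->-2; n7 9->0; result 0.
  n12: runs — n3 82->1; n9 9->0; result 0.
  n13: demanded for the first time — runs, produces 0.
  n15: demanded for the first time — runs, produces 0.
  n16: runs — x1 9->0; x1 9->0; result 0.
  n19: runs — n12 9->0; n16 9->0; result 0.
  n20: marked dirty but never re-examined — demand shifted away from it.
  n21: runs — n9 9->0; result 0.
  n22: runs — n21 9->0; result -2.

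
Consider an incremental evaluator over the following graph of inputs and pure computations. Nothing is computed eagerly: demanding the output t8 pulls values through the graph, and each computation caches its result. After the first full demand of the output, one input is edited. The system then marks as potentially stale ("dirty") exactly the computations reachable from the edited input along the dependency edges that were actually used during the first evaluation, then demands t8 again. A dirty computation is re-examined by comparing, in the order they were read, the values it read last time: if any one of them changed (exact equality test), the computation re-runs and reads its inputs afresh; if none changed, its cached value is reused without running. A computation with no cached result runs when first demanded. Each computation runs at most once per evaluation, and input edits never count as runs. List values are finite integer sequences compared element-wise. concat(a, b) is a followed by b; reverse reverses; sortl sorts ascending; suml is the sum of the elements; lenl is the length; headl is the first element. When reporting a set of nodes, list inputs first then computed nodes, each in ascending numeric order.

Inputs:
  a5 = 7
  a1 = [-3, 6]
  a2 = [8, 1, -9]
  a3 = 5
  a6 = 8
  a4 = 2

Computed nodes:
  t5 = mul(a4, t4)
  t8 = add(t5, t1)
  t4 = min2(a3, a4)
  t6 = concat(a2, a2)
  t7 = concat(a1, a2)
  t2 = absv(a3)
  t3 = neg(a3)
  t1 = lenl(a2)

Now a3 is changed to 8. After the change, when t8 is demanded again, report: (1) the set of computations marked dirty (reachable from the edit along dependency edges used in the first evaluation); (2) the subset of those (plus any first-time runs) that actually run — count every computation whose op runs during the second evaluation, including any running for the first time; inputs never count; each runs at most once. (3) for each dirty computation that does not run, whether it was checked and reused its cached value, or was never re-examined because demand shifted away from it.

Initial pass — values computed on the first demand:
  t1 = lenl([8, 1, -9]) = 3
  t4 = min2(5, 2) = 2
  t5 = mul(2, 2) = 4
  t8 = add(4, 3) = 7

Second demand — change propagation:
  t4: re-runs because a3 5->8; new result 2 (unchanged).
  t5: re-examined; everything it read last time is the same (a4 unchanged, t4 unchanged) — cache 4 kept, no run.
  t8: re-examined; everything it read last time is the same (t5 unchanged, t1 unchanged) — cache 7 kept, no run.

The important point: t4 recomputes to an identical value, and the output ends up unchanged.

Dirty set: t4, t5, t8.
Run set: t4 (1 run).
Re-examined without running (cache reused): t5, t8.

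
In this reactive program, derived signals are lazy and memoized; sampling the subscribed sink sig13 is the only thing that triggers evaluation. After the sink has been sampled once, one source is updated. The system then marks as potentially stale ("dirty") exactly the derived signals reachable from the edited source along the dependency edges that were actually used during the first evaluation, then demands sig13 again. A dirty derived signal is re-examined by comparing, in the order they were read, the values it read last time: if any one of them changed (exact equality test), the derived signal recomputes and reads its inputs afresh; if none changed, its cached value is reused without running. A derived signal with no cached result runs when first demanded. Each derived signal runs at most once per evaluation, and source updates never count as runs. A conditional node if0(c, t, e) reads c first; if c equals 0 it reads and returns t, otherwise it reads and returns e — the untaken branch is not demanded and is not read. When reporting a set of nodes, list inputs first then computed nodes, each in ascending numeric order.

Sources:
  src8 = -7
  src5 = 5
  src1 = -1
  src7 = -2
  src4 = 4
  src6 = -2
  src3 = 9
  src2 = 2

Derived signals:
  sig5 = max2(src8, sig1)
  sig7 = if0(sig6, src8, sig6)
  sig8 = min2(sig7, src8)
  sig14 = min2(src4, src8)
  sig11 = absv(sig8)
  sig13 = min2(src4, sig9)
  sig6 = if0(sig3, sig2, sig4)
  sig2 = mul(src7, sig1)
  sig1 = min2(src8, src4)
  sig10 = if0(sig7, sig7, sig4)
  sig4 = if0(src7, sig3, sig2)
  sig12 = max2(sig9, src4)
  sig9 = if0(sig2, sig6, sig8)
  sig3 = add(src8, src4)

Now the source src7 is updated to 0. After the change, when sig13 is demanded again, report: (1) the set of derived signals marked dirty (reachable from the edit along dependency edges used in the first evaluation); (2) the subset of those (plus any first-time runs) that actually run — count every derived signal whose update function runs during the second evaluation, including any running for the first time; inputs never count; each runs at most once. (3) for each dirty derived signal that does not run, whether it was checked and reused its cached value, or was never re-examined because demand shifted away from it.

The edit dirties: sig2, sig4, sig6, sig7, sig8, sig9, sig13.
5 derived signals run: sig2, sig4, sig6, sig9, sig13.
Unvisited dirty nodes (no longer demanded): sig7, sig8.
Note the branch switch — demand abandons sig7, sig8, which are never re-examined.

First demand of the output computes:
  sig1 = min2(-7, 4) = -7
  sig2 = mul(-2, -7) = 14
  sig3 = add(-7, 4) = -3
  sig4 = if0(src7=-2 -> else branch sig2) = 14
  sig6 = if0(sig3=-3 -> else branch sig4) = 14
  sig7 = if0(sig6=14 -> else branch sig6) = 14
  sig8 = min2(14, -7) = -7
  sig9 = if0(sig2=14 -> else branch sig8) = -7
  sig13 = min2(4, -7) = -7

After the edit, cleaning proceeds:
  sig2: a read changed (src7 -2->0) — executes, giving 0.
  sig4: a read changed (src7 -2->0; sig2 14->0) — executes, giving -3.
  sig6: a read changed (sig4 14->-3) — executes, giving -3.
  sig7: stays stale; no demand reaches it after the flip.
  sig8: stays stale; no demand reaches it after the flip.
  sig9: a read changed (sig2 14->0) — executes, giving -3.
  sig13: a read changed (sig9 -7->-3) — executes, giving -3.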